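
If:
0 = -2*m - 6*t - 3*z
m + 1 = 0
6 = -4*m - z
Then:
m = -1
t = 4/3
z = -2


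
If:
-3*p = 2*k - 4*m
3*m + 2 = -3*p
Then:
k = -7*p/2 - 4/3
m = -p - 2/3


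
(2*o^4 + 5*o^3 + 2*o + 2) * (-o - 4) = -2*o^5 - 13*o^4 - 20*o^3 - 2*o^2 - 10*o - 8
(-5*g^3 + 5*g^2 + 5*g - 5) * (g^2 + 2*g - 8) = -5*g^5 - 5*g^4 + 55*g^3 - 35*g^2 - 50*g + 40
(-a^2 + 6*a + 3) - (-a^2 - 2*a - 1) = 8*a + 4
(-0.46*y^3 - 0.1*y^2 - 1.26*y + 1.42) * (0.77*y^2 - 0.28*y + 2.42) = -0.3542*y^5 + 0.0518*y^4 - 2.0554*y^3 + 1.2042*y^2 - 3.4468*y + 3.4364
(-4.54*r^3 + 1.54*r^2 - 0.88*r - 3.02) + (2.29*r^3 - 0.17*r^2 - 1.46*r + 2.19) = -2.25*r^3 + 1.37*r^2 - 2.34*r - 0.83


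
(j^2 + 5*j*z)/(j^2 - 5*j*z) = (j + 5*z)/(j - 5*z)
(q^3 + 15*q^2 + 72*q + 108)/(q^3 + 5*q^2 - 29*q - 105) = (q^2 + 12*q + 36)/(q^2 + 2*q - 35)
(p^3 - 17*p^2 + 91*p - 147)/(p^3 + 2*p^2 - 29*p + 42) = (p^2 - 14*p + 49)/(p^2 + 5*p - 14)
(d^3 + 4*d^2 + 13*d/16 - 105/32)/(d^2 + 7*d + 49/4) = (16*d^2 + 8*d - 15)/(8*(2*d + 7))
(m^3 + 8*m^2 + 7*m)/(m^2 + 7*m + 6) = m*(m + 7)/(m + 6)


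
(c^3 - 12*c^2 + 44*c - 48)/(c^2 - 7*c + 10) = (c^2 - 10*c + 24)/(c - 5)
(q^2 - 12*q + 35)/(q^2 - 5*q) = (q - 7)/q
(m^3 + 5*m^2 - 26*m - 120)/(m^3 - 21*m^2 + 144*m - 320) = (m^2 + 10*m + 24)/(m^2 - 16*m + 64)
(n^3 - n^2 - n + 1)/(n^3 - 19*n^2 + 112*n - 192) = (n^3 - n^2 - n + 1)/(n^3 - 19*n^2 + 112*n - 192)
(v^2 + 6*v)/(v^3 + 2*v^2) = (v + 6)/(v*(v + 2))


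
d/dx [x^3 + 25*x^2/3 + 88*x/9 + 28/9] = 3*x^2 + 50*x/3 + 88/9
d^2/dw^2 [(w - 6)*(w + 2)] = 2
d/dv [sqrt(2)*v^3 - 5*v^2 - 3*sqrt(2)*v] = 3*sqrt(2)*v^2 - 10*v - 3*sqrt(2)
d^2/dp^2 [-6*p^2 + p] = -12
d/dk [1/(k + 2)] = -1/(k + 2)^2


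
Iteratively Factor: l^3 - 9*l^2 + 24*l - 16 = (l - 4)*(l^2 - 5*l + 4) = (l - 4)^2*(l - 1)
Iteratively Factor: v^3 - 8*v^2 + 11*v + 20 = (v - 5)*(v^2 - 3*v - 4) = (v - 5)*(v + 1)*(v - 4)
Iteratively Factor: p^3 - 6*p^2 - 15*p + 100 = (p + 4)*(p^2 - 10*p + 25) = (p - 5)*(p + 4)*(p - 5)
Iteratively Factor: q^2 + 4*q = (q)*(q + 4)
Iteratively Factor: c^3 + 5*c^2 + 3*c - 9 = (c + 3)*(c^2 + 2*c - 3) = (c - 1)*(c + 3)*(c + 3)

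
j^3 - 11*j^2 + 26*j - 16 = (j - 8)*(j - 2)*(j - 1)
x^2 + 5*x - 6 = (x - 1)*(x + 6)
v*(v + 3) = v^2 + 3*v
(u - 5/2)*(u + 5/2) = u^2 - 25/4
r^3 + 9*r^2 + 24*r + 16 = (r + 1)*(r + 4)^2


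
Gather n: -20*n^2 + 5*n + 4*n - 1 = -20*n^2 + 9*n - 1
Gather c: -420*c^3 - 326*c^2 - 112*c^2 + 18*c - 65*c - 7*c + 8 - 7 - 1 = -420*c^3 - 438*c^2 - 54*c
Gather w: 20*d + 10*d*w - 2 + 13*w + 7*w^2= 20*d + 7*w^2 + w*(10*d + 13) - 2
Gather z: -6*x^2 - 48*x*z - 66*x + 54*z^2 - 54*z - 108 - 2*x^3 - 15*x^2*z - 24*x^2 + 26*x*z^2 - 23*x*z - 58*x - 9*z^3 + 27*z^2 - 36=-2*x^3 - 30*x^2 - 124*x - 9*z^3 + z^2*(26*x + 81) + z*(-15*x^2 - 71*x - 54) - 144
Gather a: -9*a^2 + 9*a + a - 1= -9*a^2 + 10*a - 1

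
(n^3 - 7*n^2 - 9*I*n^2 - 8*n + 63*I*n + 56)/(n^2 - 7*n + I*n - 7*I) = (n^2 - 9*I*n - 8)/(n + I)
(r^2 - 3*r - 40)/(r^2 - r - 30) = (r - 8)/(r - 6)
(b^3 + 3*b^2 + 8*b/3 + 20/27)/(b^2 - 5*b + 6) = (27*b^3 + 81*b^2 + 72*b + 20)/(27*(b^2 - 5*b + 6))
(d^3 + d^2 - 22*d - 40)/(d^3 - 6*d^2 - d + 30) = (d + 4)/(d - 3)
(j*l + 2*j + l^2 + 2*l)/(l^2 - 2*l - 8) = (j + l)/(l - 4)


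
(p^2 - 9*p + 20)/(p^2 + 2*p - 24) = (p - 5)/(p + 6)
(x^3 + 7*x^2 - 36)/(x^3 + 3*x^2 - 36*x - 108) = (x - 2)/(x - 6)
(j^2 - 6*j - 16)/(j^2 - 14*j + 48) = (j + 2)/(j - 6)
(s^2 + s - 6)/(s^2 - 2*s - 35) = (-s^2 - s + 6)/(-s^2 + 2*s + 35)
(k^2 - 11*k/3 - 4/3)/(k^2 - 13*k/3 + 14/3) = (3*k^2 - 11*k - 4)/(3*k^2 - 13*k + 14)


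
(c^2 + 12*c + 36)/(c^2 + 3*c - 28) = (c^2 + 12*c + 36)/(c^2 + 3*c - 28)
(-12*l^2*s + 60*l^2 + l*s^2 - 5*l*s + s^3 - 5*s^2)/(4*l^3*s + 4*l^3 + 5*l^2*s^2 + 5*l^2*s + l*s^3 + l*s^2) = (-3*l*s + 15*l + s^2 - 5*s)/(l*(l*s + l + s^2 + s))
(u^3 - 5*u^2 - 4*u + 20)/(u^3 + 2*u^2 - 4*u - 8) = (u - 5)/(u + 2)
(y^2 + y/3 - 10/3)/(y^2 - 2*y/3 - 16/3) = (3*y - 5)/(3*y - 8)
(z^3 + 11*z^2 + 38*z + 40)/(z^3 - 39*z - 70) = (z + 4)/(z - 7)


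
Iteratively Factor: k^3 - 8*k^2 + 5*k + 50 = (k - 5)*(k^2 - 3*k - 10) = (k - 5)*(k + 2)*(k - 5)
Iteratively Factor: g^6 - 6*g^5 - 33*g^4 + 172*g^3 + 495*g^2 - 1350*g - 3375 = (g + 3)*(g^5 - 9*g^4 - 6*g^3 + 190*g^2 - 75*g - 1125) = (g - 5)*(g + 3)*(g^4 - 4*g^3 - 26*g^2 + 60*g + 225) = (g - 5)^2*(g + 3)*(g^3 + g^2 - 21*g - 45) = (g - 5)^3*(g + 3)*(g^2 + 6*g + 9) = (g - 5)^3*(g + 3)^2*(g + 3)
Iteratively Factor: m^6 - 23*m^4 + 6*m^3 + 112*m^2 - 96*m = (m - 4)*(m^5 + 4*m^4 - 7*m^3 - 22*m^2 + 24*m) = m*(m - 4)*(m^4 + 4*m^3 - 7*m^2 - 22*m + 24) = m*(m - 4)*(m - 2)*(m^3 + 6*m^2 + 5*m - 12) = m*(m - 4)*(m - 2)*(m - 1)*(m^2 + 7*m + 12) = m*(m - 4)*(m - 2)*(m - 1)*(m + 4)*(m + 3)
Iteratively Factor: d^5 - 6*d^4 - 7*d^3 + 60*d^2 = (d - 4)*(d^4 - 2*d^3 - 15*d^2) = d*(d - 4)*(d^3 - 2*d^2 - 15*d) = d^2*(d - 4)*(d^2 - 2*d - 15) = d^2*(d - 5)*(d - 4)*(d + 3)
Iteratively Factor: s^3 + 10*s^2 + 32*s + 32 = (s + 4)*(s^2 + 6*s + 8) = (s + 2)*(s + 4)*(s + 4)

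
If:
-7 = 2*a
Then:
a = -7/2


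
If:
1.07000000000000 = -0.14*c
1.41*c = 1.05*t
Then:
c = -7.64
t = -10.26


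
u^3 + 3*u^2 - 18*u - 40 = (u - 4)*(u + 2)*(u + 5)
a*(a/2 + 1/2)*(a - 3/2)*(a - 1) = a^4/2 - 3*a^3/4 - a^2/2 + 3*a/4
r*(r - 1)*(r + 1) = r^3 - r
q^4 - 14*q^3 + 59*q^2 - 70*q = q*(q - 7)*(q - 5)*(q - 2)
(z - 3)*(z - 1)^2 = z^3 - 5*z^2 + 7*z - 3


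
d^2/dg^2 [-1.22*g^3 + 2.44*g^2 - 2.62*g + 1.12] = 4.88 - 7.32*g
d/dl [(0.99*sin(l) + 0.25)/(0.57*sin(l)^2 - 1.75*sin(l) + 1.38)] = (-0.5643*sin(l)^2 - 0.285*sin(l) + 1.8037)*cos(l)/(0.3249*sin(l)^4 - 1.995*sin(l)^3 + 4.6357*sin(l)^2 - 4.83*sin(l) + 1.9044)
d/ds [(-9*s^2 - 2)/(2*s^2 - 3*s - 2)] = (27*s^2 + 44*s - 6)/(4*s^4 - 12*s^3 + s^2 + 12*s + 4)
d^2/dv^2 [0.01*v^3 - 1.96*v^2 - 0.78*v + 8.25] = 0.06*v - 3.92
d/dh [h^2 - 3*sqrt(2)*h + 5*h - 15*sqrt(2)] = 2*h - 3*sqrt(2) + 5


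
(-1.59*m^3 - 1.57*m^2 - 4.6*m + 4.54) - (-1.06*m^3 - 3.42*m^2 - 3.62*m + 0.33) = -0.53*m^3 + 1.85*m^2 - 0.98*m + 4.21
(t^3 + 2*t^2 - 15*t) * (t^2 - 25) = t^5 + 2*t^4 - 40*t^3 - 50*t^2 + 375*t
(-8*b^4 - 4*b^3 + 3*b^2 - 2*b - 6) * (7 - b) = 8*b^5 - 52*b^4 - 31*b^3 + 23*b^2 - 8*b - 42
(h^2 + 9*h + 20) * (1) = h^2 + 9*h + 20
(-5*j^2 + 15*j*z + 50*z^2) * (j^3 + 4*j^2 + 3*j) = -5*j^5 + 15*j^4*z - 20*j^4 + 50*j^3*z^2 + 60*j^3*z - 15*j^3 + 200*j^2*z^2 + 45*j^2*z + 150*j*z^2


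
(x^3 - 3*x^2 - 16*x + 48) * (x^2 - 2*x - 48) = x^5 - 5*x^4 - 58*x^3 + 224*x^2 + 672*x - 2304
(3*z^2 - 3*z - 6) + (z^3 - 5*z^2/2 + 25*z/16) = z^3 + z^2/2 - 23*z/16 - 6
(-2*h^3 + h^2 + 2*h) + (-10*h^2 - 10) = -2*h^3 - 9*h^2 + 2*h - 10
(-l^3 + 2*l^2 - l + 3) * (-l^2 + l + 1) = l^5 - 3*l^4 + 2*l^3 - 2*l^2 + 2*l + 3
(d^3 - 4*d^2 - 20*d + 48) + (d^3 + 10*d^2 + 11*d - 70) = 2*d^3 + 6*d^2 - 9*d - 22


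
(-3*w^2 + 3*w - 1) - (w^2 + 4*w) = -4*w^2 - w - 1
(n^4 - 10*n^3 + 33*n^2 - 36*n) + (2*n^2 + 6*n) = n^4 - 10*n^3 + 35*n^2 - 30*n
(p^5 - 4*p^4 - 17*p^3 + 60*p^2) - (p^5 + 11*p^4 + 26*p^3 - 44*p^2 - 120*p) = -15*p^4 - 43*p^3 + 104*p^2 + 120*p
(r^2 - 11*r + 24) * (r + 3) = r^3 - 8*r^2 - 9*r + 72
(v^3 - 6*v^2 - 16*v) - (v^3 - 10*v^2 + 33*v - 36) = 4*v^2 - 49*v + 36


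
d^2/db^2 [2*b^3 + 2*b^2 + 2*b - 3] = 12*b + 4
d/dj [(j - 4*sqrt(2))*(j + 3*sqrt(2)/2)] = 2*j - 5*sqrt(2)/2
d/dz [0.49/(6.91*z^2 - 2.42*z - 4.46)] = (1.1858 - 6.7718*z)/(-6.91*z^2 + 2.42*z + 4.46)^2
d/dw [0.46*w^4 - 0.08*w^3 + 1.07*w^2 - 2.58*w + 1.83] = 1.84*w^3 - 0.24*w^2 + 2.14*w - 2.58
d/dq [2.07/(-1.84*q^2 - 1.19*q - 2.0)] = (7.6176*q + 2.4633)/(1.84*q^2 + 1.19*q + 2.0)^2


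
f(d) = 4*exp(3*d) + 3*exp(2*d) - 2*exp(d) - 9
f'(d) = 12*exp(3*d) + 6*exp(2*d) - 2*exp(d)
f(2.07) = 2154.36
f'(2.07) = 6333.38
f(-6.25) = -9.00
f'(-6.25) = -0.00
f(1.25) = 190.65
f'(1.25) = 576.37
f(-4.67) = -9.02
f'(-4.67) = -0.02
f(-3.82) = -9.04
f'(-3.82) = -0.04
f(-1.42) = -9.25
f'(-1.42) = 0.04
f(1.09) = 116.84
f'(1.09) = 362.87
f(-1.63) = -9.25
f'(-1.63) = -0.07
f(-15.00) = -9.00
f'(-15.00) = 0.00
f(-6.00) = -9.00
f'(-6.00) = 0.00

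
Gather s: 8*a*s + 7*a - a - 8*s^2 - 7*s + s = 6*a - 8*s^2 + s*(8*a - 6)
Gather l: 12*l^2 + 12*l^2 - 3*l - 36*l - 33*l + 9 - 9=24*l^2 - 72*l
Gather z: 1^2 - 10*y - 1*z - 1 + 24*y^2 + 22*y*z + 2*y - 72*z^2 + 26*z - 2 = 24*y^2 - 8*y - 72*z^2 + z*(22*y + 25) - 2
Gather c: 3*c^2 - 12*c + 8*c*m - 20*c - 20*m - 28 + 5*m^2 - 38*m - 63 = 3*c^2 + c*(8*m - 32) + 5*m^2 - 58*m - 91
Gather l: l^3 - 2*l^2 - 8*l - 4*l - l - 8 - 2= l^3 - 2*l^2 - 13*l - 10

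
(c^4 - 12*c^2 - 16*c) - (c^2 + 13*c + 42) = c^4 - 13*c^2 - 29*c - 42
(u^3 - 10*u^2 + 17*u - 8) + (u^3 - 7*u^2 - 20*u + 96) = 2*u^3 - 17*u^2 - 3*u + 88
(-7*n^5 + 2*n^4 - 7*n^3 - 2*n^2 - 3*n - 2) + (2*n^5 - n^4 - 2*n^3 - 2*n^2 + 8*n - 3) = -5*n^5 + n^4 - 9*n^3 - 4*n^2 + 5*n - 5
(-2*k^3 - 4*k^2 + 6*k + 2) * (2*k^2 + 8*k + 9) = -4*k^5 - 24*k^4 - 38*k^3 + 16*k^2 + 70*k + 18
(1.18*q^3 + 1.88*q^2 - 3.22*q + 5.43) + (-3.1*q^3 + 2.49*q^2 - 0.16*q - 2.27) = -1.92*q^3 + 4.37*q^2 - 3.38*q + 3.16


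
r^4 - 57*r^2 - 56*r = r*(r - 8)*(r + 1)*(r + 7)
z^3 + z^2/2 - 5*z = z*(z - 2)*(z + 5/2)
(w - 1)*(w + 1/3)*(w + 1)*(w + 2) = w^4 + 7*w^3/3 - w^2/3 - 7*w/3 - 2/3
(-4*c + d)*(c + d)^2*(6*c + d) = -24*c^4 - 46*c^3*d - 19*c^2*d^2 + 4*c*d^3 + d^4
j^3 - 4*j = j*(j - 2)*(j + 2)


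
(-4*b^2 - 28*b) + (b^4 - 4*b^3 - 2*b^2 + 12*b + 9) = b^4 - 4*b^3 - 6*b^2 - 16*b + 9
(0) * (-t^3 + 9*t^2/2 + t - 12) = 0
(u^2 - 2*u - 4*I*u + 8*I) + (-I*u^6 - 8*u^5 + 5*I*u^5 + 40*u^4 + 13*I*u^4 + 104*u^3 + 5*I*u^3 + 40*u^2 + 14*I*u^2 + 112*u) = -I*u^6 - 8*u^5 + 5*I*u^5 + 40*u^4 + 13*I*u^4 + 104*u^3 + 5*I*u^3 + 41*u^2 + 14*I*u^2 + 110*u - 4*I*u + 8*I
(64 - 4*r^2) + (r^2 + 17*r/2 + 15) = -3*r^2 + 17*r/2 + 79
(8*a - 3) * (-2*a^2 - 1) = -16*a^3 + 6*a^2 - 8*a + 3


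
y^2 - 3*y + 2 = (y - 2)*(y - 1)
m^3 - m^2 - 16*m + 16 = (m - 4)*(m - 1)*(m + 4)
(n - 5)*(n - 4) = n^2 - 9*n + 20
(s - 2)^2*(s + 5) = s^3 + s^2 - 16*s + 20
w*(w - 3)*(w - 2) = w^3 - 5*w^2 + 6*w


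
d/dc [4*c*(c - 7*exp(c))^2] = 4*(c - 7*exp(c))*(-2*c*(7*exp(c) - 1) + c - 7*exp(c))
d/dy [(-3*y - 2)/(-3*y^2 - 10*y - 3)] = (-9*y^2 - 12*y - 11)/(9*y^4 + 60*y^3 + 118*y^2 + 60*y + 9)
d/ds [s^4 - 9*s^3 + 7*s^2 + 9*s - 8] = 4*s^3 - 27*s^2 + 14*s + 9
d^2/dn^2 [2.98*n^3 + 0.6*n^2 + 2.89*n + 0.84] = 17.88*n + 1.2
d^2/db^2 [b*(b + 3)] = 2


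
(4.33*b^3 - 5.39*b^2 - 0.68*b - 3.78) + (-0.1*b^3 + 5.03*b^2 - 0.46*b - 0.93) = 4.23*b^3 - 0.359999999999999*b^2 - 1.14*b - 4.71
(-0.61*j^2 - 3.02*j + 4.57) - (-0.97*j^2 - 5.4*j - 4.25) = 0.36*j^2 + 2.38*j + 8.82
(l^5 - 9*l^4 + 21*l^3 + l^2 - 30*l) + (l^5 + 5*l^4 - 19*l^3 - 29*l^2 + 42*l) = 2*l^5 - 4*l^4 + 2*l^3 - 28*l^2 + 12*l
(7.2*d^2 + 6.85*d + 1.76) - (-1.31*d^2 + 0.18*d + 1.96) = 8.51*d^2 + 6.67*d - 0.2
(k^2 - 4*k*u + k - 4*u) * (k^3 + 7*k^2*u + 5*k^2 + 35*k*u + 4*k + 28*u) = k^5 + 3*k^4*u + 6*k^4 - 28*k^3*u^2 + 18*k^3*u + 9*k^3 - 168*k^2*u^2 + 27*k^2*u + 4*k^2 - 252*k*u^2 + 12*k*u - 112*u^2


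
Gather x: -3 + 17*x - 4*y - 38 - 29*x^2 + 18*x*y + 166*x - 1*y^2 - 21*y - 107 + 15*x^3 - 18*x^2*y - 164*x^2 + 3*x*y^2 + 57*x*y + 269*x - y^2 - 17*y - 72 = 15*x^3 + x^2*(-18*y - 193) + x*(3*y^2 + 75*y + 452) - 2*y^2 - 42*y - 220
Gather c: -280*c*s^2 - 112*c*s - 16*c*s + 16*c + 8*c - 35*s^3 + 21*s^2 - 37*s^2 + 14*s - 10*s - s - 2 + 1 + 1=c*(-280*s^2 - 128*s + 24) - 35*s^3 - 16*s^2 + 3*s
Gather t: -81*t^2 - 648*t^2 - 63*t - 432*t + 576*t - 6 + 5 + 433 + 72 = -729*t^2 + 81*t + 504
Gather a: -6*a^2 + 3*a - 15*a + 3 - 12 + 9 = -6*a^2 - 12*a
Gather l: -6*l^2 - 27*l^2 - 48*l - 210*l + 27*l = -33*l^2 - 231*l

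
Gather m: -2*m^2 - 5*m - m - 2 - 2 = -2*m^2 - 6*m - 4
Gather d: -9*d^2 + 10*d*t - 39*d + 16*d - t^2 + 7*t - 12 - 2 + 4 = -9*d^2 + d*(10*t - 23) - t^2 + 7*t - 10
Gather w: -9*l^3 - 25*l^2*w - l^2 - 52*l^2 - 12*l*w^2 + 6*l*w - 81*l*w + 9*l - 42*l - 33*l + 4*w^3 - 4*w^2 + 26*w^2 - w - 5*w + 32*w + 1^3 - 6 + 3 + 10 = -9*l^3 - 53*l^2 - 66*l + 4*w^3 + w^2*(22 - 12*l) + w*(-25*l^2 - 75*l + 26) + 8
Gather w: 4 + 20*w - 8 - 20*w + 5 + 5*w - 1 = 5*w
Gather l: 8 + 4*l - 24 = 4*l - 16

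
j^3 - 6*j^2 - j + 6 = (j - 6)*(j - 1)*(j + 1)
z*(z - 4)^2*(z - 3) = z^4 - 11*z^3 + 40*z^2 - 48*z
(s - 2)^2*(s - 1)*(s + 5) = s^4 - 17*s^2 + 36*s - 20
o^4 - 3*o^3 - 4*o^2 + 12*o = o*(o - 3)*(o - 2)*(o + 2)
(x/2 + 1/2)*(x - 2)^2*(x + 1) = x^4/2 - x^3 - 3*x^2/2 + 2*x + 2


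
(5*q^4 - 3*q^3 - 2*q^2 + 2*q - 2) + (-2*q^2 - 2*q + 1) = 5*q^4 - 3*q^3 - 4*q^2 - 1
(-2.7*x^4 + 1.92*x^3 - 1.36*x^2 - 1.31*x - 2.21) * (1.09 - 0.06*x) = 0.162*x^5 - 3.0582*x^4 + 2.1744*x^3 - 1.4038*x^2 - 1.2953*x - 2.4089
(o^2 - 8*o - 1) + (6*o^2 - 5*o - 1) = 7*o^2 - 13*o - 2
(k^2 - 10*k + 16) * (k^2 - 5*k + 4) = k^4 - 15*k^3 + 70*k^2 - 120*k + 64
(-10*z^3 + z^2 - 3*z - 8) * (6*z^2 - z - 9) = -60*z^5 + 16*z^4 + 71*z^3 - 54*z^2 + 35*z + 72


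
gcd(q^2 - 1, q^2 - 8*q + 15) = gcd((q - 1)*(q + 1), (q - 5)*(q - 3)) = 1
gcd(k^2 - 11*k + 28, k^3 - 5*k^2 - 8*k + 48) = k - 4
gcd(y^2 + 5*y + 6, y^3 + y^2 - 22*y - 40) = y + 2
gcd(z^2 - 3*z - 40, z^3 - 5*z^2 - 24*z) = z - 8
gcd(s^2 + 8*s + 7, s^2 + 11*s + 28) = s + 7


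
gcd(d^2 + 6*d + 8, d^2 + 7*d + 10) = d + 2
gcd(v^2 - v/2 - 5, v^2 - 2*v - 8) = v + 2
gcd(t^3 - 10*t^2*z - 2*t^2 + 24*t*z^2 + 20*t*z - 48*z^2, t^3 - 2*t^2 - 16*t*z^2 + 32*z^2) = -t^2 + 4*t*z + 2*t - 8*z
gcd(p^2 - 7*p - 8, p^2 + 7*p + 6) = p + 1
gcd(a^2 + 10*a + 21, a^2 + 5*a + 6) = a + 3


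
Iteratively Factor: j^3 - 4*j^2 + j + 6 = (j - 3)*(j^2 - j - 2) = (j - 3)*(j - 2)*(j + 1)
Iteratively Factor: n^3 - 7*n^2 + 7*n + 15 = (n - 3)*(n^2 - 4*n - 5) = (n - 5)*(n - 3)*(n + 1)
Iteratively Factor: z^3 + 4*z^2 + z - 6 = (z - 1)*(z^2 + 5*z + 6) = (z - 1)*(z + 3)*(z + 2)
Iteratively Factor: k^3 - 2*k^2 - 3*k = (k + 1)*(k^2 - 3*k) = (k - 3)*(k + 1)*(k)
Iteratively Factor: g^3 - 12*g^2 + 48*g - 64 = (g - 4)*(g^2 - 8*g + 16) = (g - 4)^2*(g - 4)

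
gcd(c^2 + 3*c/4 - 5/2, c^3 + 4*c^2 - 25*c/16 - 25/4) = c - 5/4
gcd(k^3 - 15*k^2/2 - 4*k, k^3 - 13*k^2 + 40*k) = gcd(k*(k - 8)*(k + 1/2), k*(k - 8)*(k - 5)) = k^2 - 8*k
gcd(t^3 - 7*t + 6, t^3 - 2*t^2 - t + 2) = t^2 - 3*t + 2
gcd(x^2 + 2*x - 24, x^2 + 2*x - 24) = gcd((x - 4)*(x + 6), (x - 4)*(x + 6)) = x^2 + 2*x - 24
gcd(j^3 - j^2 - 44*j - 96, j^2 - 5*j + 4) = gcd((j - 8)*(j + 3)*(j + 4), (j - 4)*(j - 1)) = 1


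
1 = 1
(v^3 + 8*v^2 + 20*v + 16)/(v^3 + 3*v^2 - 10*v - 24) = (v + 2)/(v - 3)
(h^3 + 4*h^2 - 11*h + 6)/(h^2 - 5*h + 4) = (h^2 + 5*h - 6)/(h - 4)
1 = 1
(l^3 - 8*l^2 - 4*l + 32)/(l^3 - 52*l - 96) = (l - 2)/(l + 6)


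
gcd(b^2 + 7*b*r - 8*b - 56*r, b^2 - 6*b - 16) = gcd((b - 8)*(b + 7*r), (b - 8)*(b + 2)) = b - 8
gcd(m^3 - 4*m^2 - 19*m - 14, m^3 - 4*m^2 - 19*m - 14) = m^3 - 4*m^2 - 19*m - 14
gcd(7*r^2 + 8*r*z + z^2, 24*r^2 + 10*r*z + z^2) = 1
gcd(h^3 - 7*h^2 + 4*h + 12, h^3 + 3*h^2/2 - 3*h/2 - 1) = 1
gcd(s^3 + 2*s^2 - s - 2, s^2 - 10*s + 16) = 1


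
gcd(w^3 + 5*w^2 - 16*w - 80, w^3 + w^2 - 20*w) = w^2 + w - 20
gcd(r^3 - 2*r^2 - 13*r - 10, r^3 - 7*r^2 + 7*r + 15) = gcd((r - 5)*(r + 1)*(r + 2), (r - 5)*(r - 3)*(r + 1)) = r^2 - 4*r - 5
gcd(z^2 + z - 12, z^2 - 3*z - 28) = z + 4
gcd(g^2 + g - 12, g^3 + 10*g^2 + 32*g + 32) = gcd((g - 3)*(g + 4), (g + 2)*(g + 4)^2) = g + 4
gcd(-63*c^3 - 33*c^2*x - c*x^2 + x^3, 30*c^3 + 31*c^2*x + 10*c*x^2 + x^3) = 3*c + x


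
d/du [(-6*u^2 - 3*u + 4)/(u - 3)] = (-6*u^2 + 36*u + 5)/(u^2 - 6*u + 9)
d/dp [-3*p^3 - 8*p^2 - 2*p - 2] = -9*p^2 - 16*p - 2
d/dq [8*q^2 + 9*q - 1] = 16*q + 9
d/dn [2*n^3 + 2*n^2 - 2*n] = 6*n^2 + 4*n - 2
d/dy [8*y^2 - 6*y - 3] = 16*y - 6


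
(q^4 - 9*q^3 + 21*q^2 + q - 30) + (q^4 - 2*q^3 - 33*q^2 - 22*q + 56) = 2*q^4 - 11*q^3 - 12*q^2 - 21*q + 26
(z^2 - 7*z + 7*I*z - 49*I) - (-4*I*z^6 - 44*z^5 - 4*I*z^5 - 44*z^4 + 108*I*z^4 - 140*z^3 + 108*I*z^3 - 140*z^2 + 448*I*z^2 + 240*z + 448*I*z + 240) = 4*I*z^6 + 44*z^5 + 4*I*z^5 + 44*z^4 - 108*I*z^4 + 140*z^3 - 108*I*z^3 + 141*z^2 - 448*I*z^2 - 247*z - 441*I*z - 240 - 49*I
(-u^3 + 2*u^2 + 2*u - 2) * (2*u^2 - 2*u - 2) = -2*u^5 + 6*u^4 + 2*u^3 - 12*u^2 + 4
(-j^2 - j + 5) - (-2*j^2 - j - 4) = j^2 + 9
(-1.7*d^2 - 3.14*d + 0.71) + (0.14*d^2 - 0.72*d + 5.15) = -1.56*d^2 - 3.86*d + 5.86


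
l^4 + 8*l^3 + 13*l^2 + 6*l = l*(l + 1)^2*(l + 6)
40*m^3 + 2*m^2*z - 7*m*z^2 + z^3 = (-5*m + z)*(-4*m + z)*(2*m + z)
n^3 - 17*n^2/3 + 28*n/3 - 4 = (n - 3)*(n - 2)*(n - 2/3)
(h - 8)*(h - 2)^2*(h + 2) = h^4 - 10*h^3 + 12*h^2 + 40*h - 64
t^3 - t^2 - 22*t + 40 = (t - 4)*(t - 2)*(t + 5)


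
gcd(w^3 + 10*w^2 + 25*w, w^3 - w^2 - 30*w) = w^2 + 5*w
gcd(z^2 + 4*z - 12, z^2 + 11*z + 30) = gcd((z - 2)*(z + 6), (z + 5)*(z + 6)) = z + 6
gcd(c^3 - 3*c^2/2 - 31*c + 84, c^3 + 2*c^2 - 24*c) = c^2 + 2*c - 24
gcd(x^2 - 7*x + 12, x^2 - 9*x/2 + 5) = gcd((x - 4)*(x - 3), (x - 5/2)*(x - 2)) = 1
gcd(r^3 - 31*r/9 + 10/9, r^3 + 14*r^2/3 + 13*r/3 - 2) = r^2 + 5*r/3 - 2/3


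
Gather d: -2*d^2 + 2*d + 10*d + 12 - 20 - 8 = -2*d^2 + 12*d - 16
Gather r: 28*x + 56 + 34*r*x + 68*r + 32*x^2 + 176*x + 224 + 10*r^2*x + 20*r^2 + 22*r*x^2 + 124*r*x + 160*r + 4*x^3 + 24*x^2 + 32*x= r^2*(10*x + 20) + r*(22*x^2 + 158*x + 228) + 4*x^3 + 56*x^2 + 236*x + 280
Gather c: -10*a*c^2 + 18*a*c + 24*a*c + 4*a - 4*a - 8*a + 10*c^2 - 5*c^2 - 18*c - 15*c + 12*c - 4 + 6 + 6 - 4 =-8*a + c^2*(5 - 10*a) + c*(42*a - 21) + 4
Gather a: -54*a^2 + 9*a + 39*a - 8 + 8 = -54*a^2 + 48*a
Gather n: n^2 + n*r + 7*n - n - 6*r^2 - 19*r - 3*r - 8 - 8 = n^2 + n*(r + 6) - 6*r^2 - 22*r - 16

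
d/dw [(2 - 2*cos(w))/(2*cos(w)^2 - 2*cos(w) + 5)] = 2*(4*cos(w) - cos(2*w) + 2)*sin(w)/(2*cos(w) - cos(2*w) - 6)^2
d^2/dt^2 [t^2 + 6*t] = 2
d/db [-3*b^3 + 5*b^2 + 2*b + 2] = -9*b^2 + 10*b + 2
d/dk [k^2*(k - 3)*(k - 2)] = k*(4*k^2 - 15*k + 12)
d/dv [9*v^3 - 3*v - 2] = 27*v^2 - 3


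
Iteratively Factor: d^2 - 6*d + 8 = (d - 4)*(d - 2)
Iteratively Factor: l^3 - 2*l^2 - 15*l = (l)*(l^2 - 2*l - 15) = l*(l - 5)*(l + 3)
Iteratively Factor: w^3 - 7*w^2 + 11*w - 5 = (w - 1)*(w^2 - 6*w + 5) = (w - 1)^2*(w - 5)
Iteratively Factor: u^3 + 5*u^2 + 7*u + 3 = (u + 1)*(u^2 + 4*u + 3) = (u + 1)^2*(u + 3)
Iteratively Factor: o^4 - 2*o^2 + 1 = (o + 1)*(o^3 - o^2 - o + 1) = (o + 1)^2*(o^2 - 2*o + 1) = (o - 1)*(o + 1)^2*(o - 1)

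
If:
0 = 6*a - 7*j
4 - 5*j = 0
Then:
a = 14/15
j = 4/5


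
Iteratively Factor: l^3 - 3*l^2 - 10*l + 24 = (l - 4)*(l^2 + l - 6) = (l - 4)*(l - 2)*(l + 3)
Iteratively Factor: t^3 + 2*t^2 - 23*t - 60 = (t + 3)*(t^2 - t - 20) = (t + 3)*(t + 4)*(t - 5)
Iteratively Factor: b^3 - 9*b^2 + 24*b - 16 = (b - 1)*(b^2 - 8*b + 16) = (b - 4)*(b - 1)*(b - 4)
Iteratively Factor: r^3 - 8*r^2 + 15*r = (r - 5)*(r^2 - 3*r) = r*(r - 5)*(r - 3)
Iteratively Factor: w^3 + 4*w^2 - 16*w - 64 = (w + 4)*(w^2 - 16) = (w + 4)^2*(w - 4)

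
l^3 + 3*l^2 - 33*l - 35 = (l - 5)*(l + 1)*(l + 7)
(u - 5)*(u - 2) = u^2 - 7*u + 10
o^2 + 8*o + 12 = (o + 2)*(o + 6)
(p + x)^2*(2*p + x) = 2*p^3 + 5*p^2*x + 4*p*x^2 + x^3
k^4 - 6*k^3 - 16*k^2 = k^2*(k - 8)*(k + 2)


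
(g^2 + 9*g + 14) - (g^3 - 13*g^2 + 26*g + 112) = -g^3 + 14*g^2 - 17*g - 98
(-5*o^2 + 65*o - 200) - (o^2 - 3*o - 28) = -6*o^2 + 68*o - 172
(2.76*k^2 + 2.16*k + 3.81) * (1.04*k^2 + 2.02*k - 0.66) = 2.8704*k^4 + 7.8216*k^3 + 6.504*k^2 + 6.2706*k - 2.5146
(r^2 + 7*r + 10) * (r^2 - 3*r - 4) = r^4 + 4*r^3 - 15*r^2 - 58*r - 40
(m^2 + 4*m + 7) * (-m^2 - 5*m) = -m^4 - 9*m^3 - 27*m^2 - 35*m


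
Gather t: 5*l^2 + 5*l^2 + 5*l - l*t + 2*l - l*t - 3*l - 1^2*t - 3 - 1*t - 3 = 10*l^2 + 4*l + t*(-2*l - 2) - 6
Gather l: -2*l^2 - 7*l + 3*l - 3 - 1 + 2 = -2*l^2 - 4*l - 2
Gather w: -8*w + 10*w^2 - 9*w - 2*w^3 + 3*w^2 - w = -2*w^3 + 13*w^2 - 18*w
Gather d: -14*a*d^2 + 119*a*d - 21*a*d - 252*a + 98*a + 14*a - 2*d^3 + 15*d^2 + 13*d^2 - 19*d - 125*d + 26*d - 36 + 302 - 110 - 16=-140*a - 2*d^3 + d^2*(28 - 14*a) + d*(98*a - 118) + 140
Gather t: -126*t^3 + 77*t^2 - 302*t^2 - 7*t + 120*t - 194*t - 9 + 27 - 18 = -126*t^3 - 225*t^2 - 81*t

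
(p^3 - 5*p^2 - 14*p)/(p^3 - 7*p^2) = (p + 2)/p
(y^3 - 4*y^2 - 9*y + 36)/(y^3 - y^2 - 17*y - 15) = (y^2 - 7*y + 12)/(y^2 - 4*y - 5)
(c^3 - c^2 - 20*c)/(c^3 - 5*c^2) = (c + 4)/c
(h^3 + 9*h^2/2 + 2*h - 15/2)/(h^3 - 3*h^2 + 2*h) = (2*h^2 + 11*h + 15)/(2*h*(h - 2))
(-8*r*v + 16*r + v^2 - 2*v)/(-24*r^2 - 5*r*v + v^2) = (v - 2)/(3*r + v)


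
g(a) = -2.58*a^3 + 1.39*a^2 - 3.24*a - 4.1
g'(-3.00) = -81.24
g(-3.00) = 87.79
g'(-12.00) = -1151.16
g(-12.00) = 4693.18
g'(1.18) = -10.74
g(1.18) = -10.23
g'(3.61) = -94.07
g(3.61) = -119.06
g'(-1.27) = -19.25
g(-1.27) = 7.54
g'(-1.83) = -34.25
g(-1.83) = 22.30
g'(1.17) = -10.58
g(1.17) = -10.12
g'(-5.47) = -250.03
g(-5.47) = 477.47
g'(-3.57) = -111.81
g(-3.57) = 142.57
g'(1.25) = -11.86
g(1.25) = -11.02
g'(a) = -7.74*a^2 + 2.78*a - 3.24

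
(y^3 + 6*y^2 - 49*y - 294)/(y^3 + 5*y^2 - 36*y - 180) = (y^2 - 49)/(y^2 - y - 30)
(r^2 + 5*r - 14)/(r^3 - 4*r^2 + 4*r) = (r + 7)/(r*(r - 2))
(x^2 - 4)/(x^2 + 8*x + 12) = (x - 2)/(x + 6)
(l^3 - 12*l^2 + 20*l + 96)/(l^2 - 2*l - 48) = (l^2 - 4*l - 12)/(l + 6)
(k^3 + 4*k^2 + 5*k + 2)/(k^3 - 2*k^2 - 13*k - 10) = (k + 1)/(k - 5)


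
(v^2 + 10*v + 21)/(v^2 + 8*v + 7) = (v + 3)/(v + 1)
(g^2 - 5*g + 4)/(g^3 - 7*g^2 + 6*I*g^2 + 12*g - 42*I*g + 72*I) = (g - 1)/(g^2 + g*(-3 + 6*I) - 18*I)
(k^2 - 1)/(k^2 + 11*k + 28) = (k^2 - 1)/(k^2 + 11*k + 28)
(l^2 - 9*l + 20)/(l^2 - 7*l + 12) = (l - 5)/(l - 3)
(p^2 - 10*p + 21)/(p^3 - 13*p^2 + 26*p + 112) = (p - 3)/(p^2 - 6*p - 16)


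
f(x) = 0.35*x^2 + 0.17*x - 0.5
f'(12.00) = 8.57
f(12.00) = 51.94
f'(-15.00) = -10.33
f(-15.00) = 75.70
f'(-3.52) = -2.29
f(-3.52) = 3.24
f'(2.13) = 1.66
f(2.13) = 1.45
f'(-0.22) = 0.02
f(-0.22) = -0.52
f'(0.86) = 0.77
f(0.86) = -0.09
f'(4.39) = 3.24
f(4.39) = 6.99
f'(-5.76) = -3.86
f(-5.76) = 10.13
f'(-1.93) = -1.18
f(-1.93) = 0.48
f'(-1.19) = -0.66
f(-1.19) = -0.21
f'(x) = 0.7*x + 0.17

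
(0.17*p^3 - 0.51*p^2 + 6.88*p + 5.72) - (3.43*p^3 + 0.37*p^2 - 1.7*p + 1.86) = -3.26*p^3 - 0.88*p^2 + 8.58*p + 3.86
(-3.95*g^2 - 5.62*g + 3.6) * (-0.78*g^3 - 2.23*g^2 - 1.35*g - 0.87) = 3.081*g^5 + 13.1921*g^4 + 15.0571*g^3 + 2.9955*g^2 + 0.0293999999999999*g - 3.132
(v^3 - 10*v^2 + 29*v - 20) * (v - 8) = v^4 - 18*v^3 + 109*v^2 - 252*v + 160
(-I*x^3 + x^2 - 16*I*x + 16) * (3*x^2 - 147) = -3*I*x^5 + 3*x^4 + 99*I*x^3 - 99*x^2 + 2352*I*x - 2352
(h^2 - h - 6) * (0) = 0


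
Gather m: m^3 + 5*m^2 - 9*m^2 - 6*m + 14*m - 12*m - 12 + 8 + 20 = m^3 - 4*m^2 - 4*m + 16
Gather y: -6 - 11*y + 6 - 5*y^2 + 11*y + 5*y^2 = 0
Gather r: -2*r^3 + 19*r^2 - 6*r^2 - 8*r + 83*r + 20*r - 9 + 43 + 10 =-2*r^3 + 13*r^2 + 95*r + 44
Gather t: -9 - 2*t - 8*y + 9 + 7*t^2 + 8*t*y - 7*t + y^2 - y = 7*t^2 + t*(8*y - 9) + y^2 - 9*y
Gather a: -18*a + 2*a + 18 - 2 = 16 - 16*a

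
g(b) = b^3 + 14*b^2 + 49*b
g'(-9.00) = 40.00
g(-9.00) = -36.00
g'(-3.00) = -8.00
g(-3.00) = -48.00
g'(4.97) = 262.26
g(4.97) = 712.11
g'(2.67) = 145.15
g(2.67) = 249.67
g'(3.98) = 207.96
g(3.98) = 479.83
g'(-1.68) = 10.43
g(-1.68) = -47.55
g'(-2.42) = -1.19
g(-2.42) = -50.76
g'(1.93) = 114.21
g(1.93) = 153.91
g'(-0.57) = 34.01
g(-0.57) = -23.57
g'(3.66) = 191.67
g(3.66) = 415.91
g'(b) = 3*b^2 + 28*b + 49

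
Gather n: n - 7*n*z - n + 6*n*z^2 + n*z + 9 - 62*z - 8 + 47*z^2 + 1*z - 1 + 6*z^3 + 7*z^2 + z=n*(6*z^2 - 6*z) + 6*z^3 + 54*z^2 - 60*z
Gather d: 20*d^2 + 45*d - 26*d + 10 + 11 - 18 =20*d^2 + 19*d + 3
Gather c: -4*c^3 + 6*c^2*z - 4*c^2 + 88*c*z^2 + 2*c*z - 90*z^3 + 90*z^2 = -4*c^3 + c^2*(6*z - 4) + c*(88*z^2 + 2*z) - 90*z^3 + 90*z^2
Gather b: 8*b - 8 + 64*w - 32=8*b + 64*w - 40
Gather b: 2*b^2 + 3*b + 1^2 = 2*b^2 + 3*b + 1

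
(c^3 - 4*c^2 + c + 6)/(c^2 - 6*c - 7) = (c^2 - 5*c + 6)/(c - 7)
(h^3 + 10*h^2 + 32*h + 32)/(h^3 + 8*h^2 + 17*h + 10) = (h^2 + 8*h + 16)/(h^2 + 6*h + 5)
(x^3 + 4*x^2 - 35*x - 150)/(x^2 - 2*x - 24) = (x^2 + 10*x + 25)/(x + 4)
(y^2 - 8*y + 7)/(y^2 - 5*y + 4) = (y - 7)/(y - 4)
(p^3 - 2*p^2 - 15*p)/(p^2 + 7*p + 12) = p*(p - 5)/(p + 4)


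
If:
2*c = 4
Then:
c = 2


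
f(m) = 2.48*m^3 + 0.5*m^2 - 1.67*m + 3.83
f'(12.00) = 1081.69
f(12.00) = 4341.23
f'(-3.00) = 62.29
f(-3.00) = -53.62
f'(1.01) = 6.93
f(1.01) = 5.21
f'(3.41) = 88.25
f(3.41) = 102.29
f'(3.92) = 116.58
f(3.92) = 154.35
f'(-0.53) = -0.11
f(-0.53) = 4.49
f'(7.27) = 398.83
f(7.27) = 971.03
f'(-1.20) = 7.84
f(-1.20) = 2.27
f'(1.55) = 17.75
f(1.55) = 11.68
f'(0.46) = 0.36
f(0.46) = 3.41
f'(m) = 7.44*m^2 + 1.0*m - 1.67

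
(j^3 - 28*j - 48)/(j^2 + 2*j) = j - 2 - 24/j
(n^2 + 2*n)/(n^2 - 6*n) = (n + 2)/(n - 6)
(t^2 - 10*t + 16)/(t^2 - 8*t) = (t - 2)/t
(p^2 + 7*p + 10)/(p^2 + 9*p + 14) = (p + 5)/(p + 7)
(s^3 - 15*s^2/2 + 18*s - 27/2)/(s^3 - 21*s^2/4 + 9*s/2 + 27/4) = 2*(2*s - 3)/(4*s + 3)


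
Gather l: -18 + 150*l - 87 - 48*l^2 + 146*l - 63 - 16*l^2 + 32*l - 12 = -64*l^2 + 328*l - 180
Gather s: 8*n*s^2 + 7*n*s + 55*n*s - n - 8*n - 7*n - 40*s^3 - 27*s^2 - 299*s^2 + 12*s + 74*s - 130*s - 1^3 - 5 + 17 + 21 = -16*n - 40*s^3 + s^2*(8*n - 326) + s*(62*n - 44) + 32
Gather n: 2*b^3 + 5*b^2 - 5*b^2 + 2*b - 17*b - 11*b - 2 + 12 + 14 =2*b^3 - 26*b + 24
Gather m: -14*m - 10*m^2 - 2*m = -10*m^2 - 16*m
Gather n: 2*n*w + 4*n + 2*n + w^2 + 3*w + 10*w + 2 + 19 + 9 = n*(2*w + 6) + w^2 + 13*w + 30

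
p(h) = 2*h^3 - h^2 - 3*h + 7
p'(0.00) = -3.00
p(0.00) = 7.00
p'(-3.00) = 57.00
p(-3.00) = -47.00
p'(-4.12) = 107.09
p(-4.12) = -137.48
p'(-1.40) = 11.56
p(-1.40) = 3.75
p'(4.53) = 111.07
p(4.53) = 158.81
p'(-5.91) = 218.39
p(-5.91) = -423.05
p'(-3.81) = 91.72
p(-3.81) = -106.70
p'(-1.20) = 8.04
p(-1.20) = 5.70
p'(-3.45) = 75.32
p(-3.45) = -76.68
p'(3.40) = 59.56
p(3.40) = 63.85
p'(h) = 6*h^2 - 2*h - 3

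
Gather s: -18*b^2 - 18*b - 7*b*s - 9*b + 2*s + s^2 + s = -18*b^2 - 27*b + s^2 + s*(3 - 7*b)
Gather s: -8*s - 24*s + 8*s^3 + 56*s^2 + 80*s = 8*s^3 + 56*s^2 + 48*s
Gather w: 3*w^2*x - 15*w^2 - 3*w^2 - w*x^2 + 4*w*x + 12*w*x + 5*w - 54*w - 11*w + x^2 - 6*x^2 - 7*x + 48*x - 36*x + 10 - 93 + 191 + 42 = w^2*(3*x - 18) + w*(-x^2 + 16*x - 60) - 5*x^2 + 5*x + 150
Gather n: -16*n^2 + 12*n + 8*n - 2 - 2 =-16*n^2 + 20*n - 4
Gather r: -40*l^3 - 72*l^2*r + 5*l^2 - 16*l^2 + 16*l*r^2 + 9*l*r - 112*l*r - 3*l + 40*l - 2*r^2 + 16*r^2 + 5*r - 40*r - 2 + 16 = -40*l^3 - 11*l^2 + 37*l + r^2*(16*l + 14) + r*(-72*l^2 - 103*l - 35) + 14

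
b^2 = b^2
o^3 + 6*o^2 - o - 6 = (o - 1)*(o + 1)*(o + 6)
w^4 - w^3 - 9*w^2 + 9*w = w*(w - 3)*(w - 1)*(w + 3)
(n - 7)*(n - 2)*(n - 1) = n^3 - 10*n^2 + 23*n - 14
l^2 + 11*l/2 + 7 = (l + 2)*(l + 7/2)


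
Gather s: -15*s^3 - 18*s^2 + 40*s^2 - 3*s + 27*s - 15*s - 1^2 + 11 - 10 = -15*s^3 + 22*s^2 + 9*s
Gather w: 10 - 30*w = 10 - 30*w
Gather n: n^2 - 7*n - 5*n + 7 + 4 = n^2 - 12*n + 11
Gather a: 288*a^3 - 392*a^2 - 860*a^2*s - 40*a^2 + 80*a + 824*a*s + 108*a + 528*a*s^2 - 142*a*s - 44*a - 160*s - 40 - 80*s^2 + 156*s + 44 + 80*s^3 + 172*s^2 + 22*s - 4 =288*a^3 + a^2*(-860*s - 432) + a*(528*s^2 + 682*s + 144) + 80*s^3 + 92*s^2 + 18*s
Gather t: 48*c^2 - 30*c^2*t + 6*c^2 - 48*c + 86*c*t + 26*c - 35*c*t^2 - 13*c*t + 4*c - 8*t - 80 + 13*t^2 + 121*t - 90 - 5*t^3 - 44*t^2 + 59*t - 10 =54*c^2 - 18*c - 5*t^3 + t^2*(-35*c - 31) + t*(-30*c^2 + 73*c + 172) - 180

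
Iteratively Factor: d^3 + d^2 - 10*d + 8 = (d - 1)*(d^2 + 2*d - 8) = (d - 1)*(d + 4)*(d - 2)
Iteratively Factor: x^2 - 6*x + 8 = (x - 2)*(x - 4)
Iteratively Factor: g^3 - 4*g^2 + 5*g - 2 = (g - 1)*(g^2 - 3*g + 2) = (g - 1)^2*(g - 2)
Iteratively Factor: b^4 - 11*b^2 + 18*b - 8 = (b + 4)*(b^3 - 4*b^2 + 5*b - 2) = (b - 1)*(b + 4)*(b^2 - 3*b + 2) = (b - 2)*(b - 1)*(b + 4)*(b - 1)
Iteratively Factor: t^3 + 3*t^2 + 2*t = (t + 1)*(t^2 + 2*t) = (t + 1)*(t + 2)*(t)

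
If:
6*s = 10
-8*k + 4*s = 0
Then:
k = 5/6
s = 5/3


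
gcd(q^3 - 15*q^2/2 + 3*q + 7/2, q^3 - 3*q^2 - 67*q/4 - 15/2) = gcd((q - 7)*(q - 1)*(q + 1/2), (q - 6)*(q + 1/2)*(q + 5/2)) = q + 1/2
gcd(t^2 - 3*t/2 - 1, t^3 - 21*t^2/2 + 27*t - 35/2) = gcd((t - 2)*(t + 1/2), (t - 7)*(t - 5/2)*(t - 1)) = 1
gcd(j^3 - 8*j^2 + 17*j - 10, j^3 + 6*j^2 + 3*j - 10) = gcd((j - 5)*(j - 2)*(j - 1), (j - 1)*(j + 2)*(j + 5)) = j - 1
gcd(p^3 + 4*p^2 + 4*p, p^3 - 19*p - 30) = p + 2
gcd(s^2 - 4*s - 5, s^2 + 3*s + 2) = s + 1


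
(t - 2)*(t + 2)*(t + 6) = t^3 + 6*t^2 - 4*t - 24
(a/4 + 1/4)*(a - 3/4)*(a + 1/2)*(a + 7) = a^4/4 + 31*a^3/16 + 37*a^2/32 - 19*a/16 - 21/32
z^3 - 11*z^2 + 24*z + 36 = (z - 6)^2*(z + 1)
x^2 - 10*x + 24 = (x - 6)*(x - 4)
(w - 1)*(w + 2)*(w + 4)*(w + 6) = w^4 + 11*w^3 + 32*w^2 + 4*w - 48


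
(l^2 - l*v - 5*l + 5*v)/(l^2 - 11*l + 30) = (l - v)/(l - 6)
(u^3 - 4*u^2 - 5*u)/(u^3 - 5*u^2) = (u + 1)/u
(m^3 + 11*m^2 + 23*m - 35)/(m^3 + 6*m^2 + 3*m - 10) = (m + 7)/(m + 2)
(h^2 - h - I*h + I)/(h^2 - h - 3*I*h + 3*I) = (h - I)/(h - 3*I)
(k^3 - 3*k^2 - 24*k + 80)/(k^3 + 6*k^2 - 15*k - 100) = (k - 4)/(k + 5)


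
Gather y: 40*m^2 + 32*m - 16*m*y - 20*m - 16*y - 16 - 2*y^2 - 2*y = 40*m^2 + 12*m - 2*y^2 + y*(-16*m - 18) - 16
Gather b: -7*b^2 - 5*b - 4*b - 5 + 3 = -7*b^2 - 9*b - 2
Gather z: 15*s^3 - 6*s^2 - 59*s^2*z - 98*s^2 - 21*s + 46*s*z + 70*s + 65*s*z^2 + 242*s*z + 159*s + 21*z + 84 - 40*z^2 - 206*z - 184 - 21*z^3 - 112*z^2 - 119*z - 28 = 15*s^3 - 104*s^2 + 208*s - 21*z^3 + z^2*(65*s - 152) + z*(-59*s^2 + 288*s - 304) - 128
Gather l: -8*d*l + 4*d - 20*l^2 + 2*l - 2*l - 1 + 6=-8*d*l + 4*d - 20*l^2 + 5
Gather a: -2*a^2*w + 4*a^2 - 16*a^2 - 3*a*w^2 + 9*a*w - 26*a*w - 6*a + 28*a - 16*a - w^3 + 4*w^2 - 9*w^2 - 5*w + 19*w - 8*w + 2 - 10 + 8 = a^2*(-2*w - 12) + a*(-3*w^2 - 17*w + 6) - w^3 - 5*w^2 + 6*w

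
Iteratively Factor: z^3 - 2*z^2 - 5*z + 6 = (z + 2)*(z^2 - 4*z + 3) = (z - 3)*(z + 2)*(z - 1)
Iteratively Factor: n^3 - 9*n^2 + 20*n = (n - 5)*(n^2 - 4*n) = n*(n - 5)*(n - 4)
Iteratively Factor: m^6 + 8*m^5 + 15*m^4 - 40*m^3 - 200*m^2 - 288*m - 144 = (m + 2)*(m^5 + 6*m^4 + 3*m^3 - 46*m^2 - 108*m - 72) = (m + 2)^2*(m^4 + 4*m^3 - 5*m^2 - 36*m - 36) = (m + 2)^3*(m^3 + 2*m^2 - 9*m - 18) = (m + 2)^3*(m + 3)*(m^2 - m - 6) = (m + 2)^4*(m + 3)*(m - 3)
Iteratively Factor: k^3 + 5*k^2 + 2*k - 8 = (k - 1)*(k^2 + 6*k + 8) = (k - 1)*(k + 2)*(k + 4)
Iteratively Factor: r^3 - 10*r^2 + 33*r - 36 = (r - 3)*(r^2 - 7*r + 12) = (r - 3)^2*(r - 4)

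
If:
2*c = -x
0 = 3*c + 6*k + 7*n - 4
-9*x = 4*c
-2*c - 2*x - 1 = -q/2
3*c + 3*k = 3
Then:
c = 0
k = 1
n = -2/7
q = 2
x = 0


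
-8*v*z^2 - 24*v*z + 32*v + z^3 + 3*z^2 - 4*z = (-8*v + z)*(z - 1)*(z + 4)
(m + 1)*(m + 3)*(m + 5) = m^3 + 9*m^2 + 23*m + 15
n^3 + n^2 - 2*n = n*(n - 1)*(n + 2)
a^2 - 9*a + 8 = (a - 8)*(a - 1)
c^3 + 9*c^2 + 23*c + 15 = (c + 1)*(c + 3)*(c + 5)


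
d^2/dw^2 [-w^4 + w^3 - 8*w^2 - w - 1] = -12*w^2 + 6*w - 16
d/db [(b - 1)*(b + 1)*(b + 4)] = 3*b^2 + 8*b - 1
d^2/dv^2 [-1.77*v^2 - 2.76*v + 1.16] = -3.54000000000000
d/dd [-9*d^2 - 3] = -18*d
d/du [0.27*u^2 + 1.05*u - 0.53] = 0.54*u + 1.05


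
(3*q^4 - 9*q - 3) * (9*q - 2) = 27*q^5 - 6*q^4 - 81*q^2 - 9*q + 6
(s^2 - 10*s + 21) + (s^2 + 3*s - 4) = 2*s^2 - 7*s + 17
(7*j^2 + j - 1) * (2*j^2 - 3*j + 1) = 14*j^4 - 19*j^3 + 2*j^2 + 4*j - 1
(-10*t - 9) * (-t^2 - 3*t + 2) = 10*t^3 + 39*t^2 + 7*t - 18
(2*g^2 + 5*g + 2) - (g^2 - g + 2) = g^2 + 6*g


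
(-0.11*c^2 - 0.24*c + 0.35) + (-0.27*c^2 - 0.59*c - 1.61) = -0.38*c^2 - 0.83*c - 1.26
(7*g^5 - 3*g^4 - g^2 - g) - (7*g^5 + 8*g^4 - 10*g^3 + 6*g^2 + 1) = -11*g^4 + 10*g^3 - 7*g^2 - g - 1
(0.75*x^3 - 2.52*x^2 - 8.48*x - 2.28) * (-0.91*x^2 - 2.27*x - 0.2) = -0.6825*x^5 + 0.5907*x^4 + 13.2872*x^3 + 21.8284*x^2 + 6.8716*x + 0.456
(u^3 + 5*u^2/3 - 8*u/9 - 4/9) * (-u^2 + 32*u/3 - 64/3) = -u^5 + 9*u^4 - 8*u^3/3 - 1204*u^2/27 + 128*u/9 + 256/27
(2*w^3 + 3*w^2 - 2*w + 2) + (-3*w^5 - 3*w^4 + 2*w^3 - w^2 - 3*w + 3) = -3*w^5 - 3*w^4 + 4*w^3 + 2*w^2 - 5*w + 5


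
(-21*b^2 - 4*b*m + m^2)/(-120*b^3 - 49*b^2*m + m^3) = (7*b - m)/(40*b^2 + 3*b*m - m^2)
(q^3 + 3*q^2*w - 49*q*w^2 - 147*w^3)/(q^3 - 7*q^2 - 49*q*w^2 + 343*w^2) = (q + 3*w)/(q - 7)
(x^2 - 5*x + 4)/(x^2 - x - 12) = (x - 1)/(x + 3)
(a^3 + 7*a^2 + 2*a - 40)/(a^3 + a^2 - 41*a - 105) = (a^2 + 2*a - 8)/(a^2 - 4*a - 21)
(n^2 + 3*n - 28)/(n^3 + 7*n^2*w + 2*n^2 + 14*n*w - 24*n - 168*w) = (n + 7)/(n^2 + 7*n*w + 6*n + 42*w)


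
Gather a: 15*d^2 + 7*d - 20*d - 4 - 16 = 15*d^2 - 13*d - 20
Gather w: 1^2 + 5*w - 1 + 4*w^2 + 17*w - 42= 4*w^2 + 22*w - 42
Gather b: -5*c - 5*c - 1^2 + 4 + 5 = 8 - 10*c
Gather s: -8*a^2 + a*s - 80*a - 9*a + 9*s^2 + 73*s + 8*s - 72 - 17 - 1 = -8*a^2 - 89*a + 9*s^2 + s*(a + 81) - 90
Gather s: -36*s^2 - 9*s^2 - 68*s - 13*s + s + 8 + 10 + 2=-45*s^2 - 80*s + 20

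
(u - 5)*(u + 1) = u^2 - 4*u - 5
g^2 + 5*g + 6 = (g + 2)*(g + 3)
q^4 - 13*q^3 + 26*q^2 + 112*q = q*(q - 8)*(q - 7)*(q + 2)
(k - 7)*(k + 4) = k^2 - 3*k - 28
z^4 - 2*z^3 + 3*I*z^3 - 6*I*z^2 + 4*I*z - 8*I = (z - 2)*(z - I)*(z + 2*I)^2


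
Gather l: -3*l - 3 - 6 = -3*l - 9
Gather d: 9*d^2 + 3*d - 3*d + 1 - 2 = 9*d^2 - 1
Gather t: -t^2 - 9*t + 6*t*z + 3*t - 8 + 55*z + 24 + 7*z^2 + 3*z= -t^2 + t*(6*z - 6) + 7*z^2 + 58*z + 16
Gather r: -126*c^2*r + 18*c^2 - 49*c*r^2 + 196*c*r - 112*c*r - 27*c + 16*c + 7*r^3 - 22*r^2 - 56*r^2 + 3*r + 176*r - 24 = 18*c^2 - 11*c + 7*r^3 + r^2*(-49*c - 78) + r*(-126*c^2 + 84*c + 179) - 24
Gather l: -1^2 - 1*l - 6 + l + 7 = 0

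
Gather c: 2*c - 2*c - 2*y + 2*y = 0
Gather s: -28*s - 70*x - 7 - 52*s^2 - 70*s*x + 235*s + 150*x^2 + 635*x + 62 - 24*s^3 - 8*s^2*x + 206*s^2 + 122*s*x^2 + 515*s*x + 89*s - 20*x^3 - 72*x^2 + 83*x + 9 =-24*s^3 + s^2*(154 - 8*x) + s*(122*x^2 + 445*x + 296) - 20*x^3 + 78*x^2 + 648*x + 64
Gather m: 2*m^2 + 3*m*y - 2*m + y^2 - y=2*m^2 + m*(3*y - 2) + y^2 - y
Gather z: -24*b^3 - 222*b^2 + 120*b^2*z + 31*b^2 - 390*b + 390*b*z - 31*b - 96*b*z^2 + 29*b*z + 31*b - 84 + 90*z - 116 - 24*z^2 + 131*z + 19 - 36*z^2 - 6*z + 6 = -24*b^3 - 191*b^2 - 390*b + z^2*(-96*b - 60) + z*(120*b^2 + 419*b + 215) - 175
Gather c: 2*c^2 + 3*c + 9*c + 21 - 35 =2*c^2 + 12*c - 14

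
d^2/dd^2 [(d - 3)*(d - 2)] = 2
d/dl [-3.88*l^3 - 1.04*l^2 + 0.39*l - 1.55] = -11.64*l^2 - 2.08*l + 0.39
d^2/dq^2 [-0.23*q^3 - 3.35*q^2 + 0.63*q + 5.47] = -1.38*q - 6.7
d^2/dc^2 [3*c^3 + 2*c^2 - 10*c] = 18*c + 4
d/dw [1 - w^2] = -2*w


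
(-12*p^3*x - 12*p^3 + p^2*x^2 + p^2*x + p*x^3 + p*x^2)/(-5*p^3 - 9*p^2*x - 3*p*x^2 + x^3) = p*(12*p^2*x + 12*p^2 - p*x^2 - p*x - x^3 - x^2)/(5*p^3 + 9*p^2*x + 3*p*x^2 - x^3)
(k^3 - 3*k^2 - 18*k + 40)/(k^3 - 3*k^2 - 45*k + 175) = (k^2 + 2*k - 8)/(k^2 + 2*k - 35)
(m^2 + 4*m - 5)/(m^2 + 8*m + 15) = (m - 1)/(m + 3)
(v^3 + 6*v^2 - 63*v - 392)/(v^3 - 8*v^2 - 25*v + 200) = (v^2 + 14*v + 49)/(v^2 - 25)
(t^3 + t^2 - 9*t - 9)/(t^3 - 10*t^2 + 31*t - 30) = (t^2 + 4*t + 3)/(t^2 - 7*t + 10)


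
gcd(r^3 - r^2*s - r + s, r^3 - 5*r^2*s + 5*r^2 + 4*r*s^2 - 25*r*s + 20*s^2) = r - s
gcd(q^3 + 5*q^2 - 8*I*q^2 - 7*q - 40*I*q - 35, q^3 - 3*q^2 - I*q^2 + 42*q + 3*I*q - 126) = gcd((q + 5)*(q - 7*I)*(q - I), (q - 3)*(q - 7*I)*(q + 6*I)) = q - 7*I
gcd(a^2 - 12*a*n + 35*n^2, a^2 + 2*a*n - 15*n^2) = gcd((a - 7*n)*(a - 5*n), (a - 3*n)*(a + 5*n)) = 1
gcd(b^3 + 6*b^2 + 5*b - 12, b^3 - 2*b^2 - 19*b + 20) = b^2 + 3*b - 4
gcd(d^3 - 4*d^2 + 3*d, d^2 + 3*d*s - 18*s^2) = 1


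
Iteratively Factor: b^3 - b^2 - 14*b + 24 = (b - 2)*(b^2 + b - 12) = (b - 2)*(b + 4)*(b - 3)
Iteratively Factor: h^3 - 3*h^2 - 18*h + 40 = (h - 5)*(h^2 + 2*h - 8) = (h - 5)*(h - 2)*(h + 4)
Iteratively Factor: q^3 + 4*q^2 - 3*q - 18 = (q + 3)*(q^2 + q - 6) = (q - 2)*(q + 3)*(q + 3)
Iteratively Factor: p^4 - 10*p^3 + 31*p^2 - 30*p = (p)*(p^3 - 10*p^2 + 31*p - 30) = p*(p - 5)*(p^2 - 5*p + 6) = p*(p - 5)*(p - 2)*(p - 3)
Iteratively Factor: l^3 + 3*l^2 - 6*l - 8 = (l + 4)*(l^2 - l - 2) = (l + 1)*(l + 4)*(l - 2)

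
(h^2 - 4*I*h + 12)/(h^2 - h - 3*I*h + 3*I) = (h^2 - 4*I*h + 12)/(h^2 - h - 3*I*h + 3*I)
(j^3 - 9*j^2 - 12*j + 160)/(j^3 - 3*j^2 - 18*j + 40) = (j - 8)/(j - 2)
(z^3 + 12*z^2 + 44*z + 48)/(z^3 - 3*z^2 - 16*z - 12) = (z^2 + 10*z + 24)/(z^2 - 5*z - 6)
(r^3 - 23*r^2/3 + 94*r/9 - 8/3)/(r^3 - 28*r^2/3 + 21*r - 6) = (r - 4/3)/(r - 3)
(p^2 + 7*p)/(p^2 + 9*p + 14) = p/(p + 2)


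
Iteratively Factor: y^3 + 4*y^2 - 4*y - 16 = (y + 2)*(y^2 + 2*y - 8) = (y + 2)*(y + 4)*(y - 2)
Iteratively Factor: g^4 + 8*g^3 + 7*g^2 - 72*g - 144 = (g - 3)*(g^3 + 11*g^2 + 40*g + 48) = (g - 3)*(g + 4)*(g^2 + 7*g + 12) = (g - 3)*(g + 4)^2*(g + 3)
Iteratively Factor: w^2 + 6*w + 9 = (w + 3)*(w + 3)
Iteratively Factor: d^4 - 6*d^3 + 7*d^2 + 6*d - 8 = (d - 2)*(d^3 - 4*d^2 - d + 4) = (d - 2)*(d + 1)*(d^2 - 5*d + 4) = (d - 4)*(d - 2)*(d + 1)*(d - 1)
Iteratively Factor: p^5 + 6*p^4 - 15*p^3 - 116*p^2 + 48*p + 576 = (p + 4)*(p^4 + 2*p^3 - 23*p^2 - 24*p + 144) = (p + 4)^2*(p^3 - 2*p^2 - 15*p + 36) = (p - 3)*(p + 4)^2*(p^2 + p - 12) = (p - 3)*(p + 4)^3*(p - 3)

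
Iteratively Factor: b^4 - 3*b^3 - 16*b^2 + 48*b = (b - 4)*(b^3 + b^2 - 12*b) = b*(b - 4)*(b^2 + b - 12) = b*(b - 4)*(b + 4)*(b - 3)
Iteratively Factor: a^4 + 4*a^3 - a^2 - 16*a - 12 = (a + 3)*(a^3 + a^2 - 4*a - 4) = (a + 1)*(a + 3)*(a^2 - 4) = (a - 2)*(a + 1)*(a + 3)*(a + 2)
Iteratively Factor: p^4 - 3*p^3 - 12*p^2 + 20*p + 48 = (p + 2)*(p^3 - 5*p^2 - 2*p + 24) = (p - 4)*(p + 2)*(p^2 - p - 6) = (p - 4)*(p + 2)^2*(p - 3)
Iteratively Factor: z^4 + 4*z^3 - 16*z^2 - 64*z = (z + 4)*(z^3 - 16*z) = z*(z + 4)*(z^2 - 16) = z*(z - 4)*(z + 4)*(z + 4)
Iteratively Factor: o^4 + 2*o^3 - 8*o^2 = (o + 4)*(o^3 - 2*o^2) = (o - 2)*(o + 4)*(o^2) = o*(o - 2)*(o + 4)*(o)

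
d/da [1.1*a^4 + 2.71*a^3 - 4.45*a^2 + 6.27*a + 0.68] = 4.4*a^3 + 8.13*a^2 - 8.9*a + 6.27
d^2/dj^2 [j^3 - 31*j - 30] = 6*j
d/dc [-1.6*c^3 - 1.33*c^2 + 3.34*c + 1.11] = -4.8*c^2 - 2.66*c + 3.34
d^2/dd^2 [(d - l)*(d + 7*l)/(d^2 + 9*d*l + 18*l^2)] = 6*l*(-d^3 - 25*d^2*l - 171*d*l^2 - 363*l^3)/(d^6 + 27*d^5*l + 297*d^4*l^2 + 1701*d^3*l^3 + 5346*d^2*l^4 + 8748*d*l^5 + 5832*l^6)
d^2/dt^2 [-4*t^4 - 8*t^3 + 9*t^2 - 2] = -48*t^2 - 48*t + 18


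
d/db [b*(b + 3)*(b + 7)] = 3*b^2 + 20*b + 21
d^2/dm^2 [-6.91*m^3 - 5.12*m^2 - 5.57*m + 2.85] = -41.46*m - 10.24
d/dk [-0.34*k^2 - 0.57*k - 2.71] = -0.68*k - 0.57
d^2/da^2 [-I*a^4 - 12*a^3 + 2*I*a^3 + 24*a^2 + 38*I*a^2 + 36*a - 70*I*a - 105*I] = -12*I*a^2 + 12*a*(-6 + I) + 48 + 76*I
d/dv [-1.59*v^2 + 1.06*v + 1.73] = 1.06 - 3.18*v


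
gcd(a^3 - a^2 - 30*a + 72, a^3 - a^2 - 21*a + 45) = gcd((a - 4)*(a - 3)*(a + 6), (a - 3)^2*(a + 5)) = a - 3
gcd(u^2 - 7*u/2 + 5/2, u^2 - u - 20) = 1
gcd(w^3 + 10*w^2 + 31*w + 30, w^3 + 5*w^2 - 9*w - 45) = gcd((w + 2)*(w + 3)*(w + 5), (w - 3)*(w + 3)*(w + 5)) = w^2 + 8*w + 15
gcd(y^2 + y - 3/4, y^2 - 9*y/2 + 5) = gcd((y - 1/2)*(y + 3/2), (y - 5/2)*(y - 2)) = 1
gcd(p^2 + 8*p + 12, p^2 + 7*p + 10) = p + 2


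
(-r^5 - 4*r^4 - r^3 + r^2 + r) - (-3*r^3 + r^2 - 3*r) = -r^5 - 4*r^4 + 2*r^3 + 4*r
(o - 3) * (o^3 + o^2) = o^4 - 2*o^3 - 3*o^2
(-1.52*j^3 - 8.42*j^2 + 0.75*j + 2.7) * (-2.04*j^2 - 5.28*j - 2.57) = 3.1008*j^5 + 25.2024*j^4 + 46.834*j^3 + 12.1714*j^2 - 16.1835*j - 6.939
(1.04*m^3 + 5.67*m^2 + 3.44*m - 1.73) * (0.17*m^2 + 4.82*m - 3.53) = 0.1768*m^5 + 5.9767*m^4 + 24.243*m^3 - 3.7284*m^2 - 20.4818*m + 6.1069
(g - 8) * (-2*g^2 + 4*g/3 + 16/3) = -2*g^3 + 52*g^2/3 - 16*g/3 - 128/3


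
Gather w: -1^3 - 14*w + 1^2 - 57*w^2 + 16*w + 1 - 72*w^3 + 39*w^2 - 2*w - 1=-72*w^3 - 18*w^2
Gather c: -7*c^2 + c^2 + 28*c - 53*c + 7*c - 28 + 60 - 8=-6*c^2 - 18*c + 24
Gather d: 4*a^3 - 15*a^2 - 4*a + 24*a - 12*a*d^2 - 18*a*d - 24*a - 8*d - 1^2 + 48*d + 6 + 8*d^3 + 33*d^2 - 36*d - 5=4*a^3 - 15*a^2 - 4*a + 8*d^3 + d^2*(33 - 12*a) + d*(4 - 18*a)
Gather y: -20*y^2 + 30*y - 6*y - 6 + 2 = -20*y^2 + 24*y - 4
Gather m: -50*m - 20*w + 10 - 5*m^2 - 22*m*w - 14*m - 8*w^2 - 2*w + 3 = -5*m^2 + m*(-22*w - 64) - 8*w^2 - 22*w + 13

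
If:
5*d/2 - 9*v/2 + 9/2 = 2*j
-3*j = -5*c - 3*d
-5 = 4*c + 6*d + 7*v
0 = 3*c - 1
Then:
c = 1/3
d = -940/549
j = -635/549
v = 103/183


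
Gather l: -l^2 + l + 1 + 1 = -l^2 + l + 2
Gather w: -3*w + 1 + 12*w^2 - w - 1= 12*w^2 - 4*w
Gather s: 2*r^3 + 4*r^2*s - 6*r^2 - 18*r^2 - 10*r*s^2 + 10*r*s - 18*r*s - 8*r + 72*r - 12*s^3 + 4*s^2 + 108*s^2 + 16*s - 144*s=2*r^3 - 24*r^2 + 64*r - 12*s^3 + s^2*(112 - 10*r) + s*(4*r^2 - 8*r - 128)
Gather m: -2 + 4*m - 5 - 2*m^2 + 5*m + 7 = -2*m^2 + 9*m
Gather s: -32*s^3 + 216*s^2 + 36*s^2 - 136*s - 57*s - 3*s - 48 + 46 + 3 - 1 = -32*s^3 + 252*s^2 - 196*s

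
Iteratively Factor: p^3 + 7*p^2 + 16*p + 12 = (p + 2)*(p^2 + 5*p + 6) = (p + 2)*(p + 3)*(p + 2)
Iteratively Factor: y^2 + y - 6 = (y + 3)*(y - 2)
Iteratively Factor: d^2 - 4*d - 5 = (d - 5)*(d + 1)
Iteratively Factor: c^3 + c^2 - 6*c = (c - 2)*(c^2 + 3*c) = c*(c - 2)*(c + 3)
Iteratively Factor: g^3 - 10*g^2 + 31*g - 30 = (g - 3)*(g^2 - 7*g + 10) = (g - 3)*(g - 2)*(g - 5)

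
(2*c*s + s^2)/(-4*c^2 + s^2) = s/(-2*c + s)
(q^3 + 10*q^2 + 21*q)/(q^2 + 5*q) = (q^2 + 10*q + 21)/(q + 5)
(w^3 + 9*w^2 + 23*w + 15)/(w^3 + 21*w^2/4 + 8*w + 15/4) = 4*(w + 5)/(4*w + 5)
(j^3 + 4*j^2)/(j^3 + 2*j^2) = (j + 4)/(j + 2)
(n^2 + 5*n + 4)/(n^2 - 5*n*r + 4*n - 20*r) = (-n - 1)/(-n + 5*r)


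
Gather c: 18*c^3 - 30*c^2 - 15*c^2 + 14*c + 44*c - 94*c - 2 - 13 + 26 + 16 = 18*c^3 - 45*c^2 - 36*c + 27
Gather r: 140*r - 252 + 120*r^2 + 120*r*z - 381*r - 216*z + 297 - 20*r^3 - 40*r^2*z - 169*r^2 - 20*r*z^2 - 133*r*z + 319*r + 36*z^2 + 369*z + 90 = -20*r^3 + r^2*(-40*z - 49) + r*(-20*z^2 - 13*z + 78) + 36*z^2 + 153*z + 135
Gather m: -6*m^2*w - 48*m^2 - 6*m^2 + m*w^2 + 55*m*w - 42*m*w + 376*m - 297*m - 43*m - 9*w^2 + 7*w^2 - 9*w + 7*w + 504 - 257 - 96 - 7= m^2*(-6*w - 54) + m*(w^2 + 13*w + 36) - 2*w^2 - 2*w + 144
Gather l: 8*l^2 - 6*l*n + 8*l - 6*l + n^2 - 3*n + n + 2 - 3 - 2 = 8*l^2 + l*(2 - 6*n) + n^2 - 2*n - 3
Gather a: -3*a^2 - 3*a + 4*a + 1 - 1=-3*a^2 + a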